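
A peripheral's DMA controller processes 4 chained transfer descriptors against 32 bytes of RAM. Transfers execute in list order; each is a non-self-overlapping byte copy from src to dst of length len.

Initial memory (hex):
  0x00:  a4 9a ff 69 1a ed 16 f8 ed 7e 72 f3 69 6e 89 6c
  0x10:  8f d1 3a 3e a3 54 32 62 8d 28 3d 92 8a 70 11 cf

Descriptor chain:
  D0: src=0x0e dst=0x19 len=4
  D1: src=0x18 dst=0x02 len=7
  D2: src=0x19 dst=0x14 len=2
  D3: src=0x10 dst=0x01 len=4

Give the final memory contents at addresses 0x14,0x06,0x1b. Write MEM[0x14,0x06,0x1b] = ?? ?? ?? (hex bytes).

MEM[0x14,0x06,0x1b] = 89 d1 8f

#0 dst[0x19+4] := {0x89,0x6c,0x8f,0xd1}
#1 dst[0x02+7] := {0x8d,0x89,0x6c,0x8f,0xd1,0x70,0x11}
#2 dst[0x14+2] := {0x89,0x6c}
#3 dst[0x01+4] := {0x8f,0xd1,0x3a,0x3e}
query mem[0x14]=0x89, mem[0x06]=0xd1, mem[0x1b]=0x8f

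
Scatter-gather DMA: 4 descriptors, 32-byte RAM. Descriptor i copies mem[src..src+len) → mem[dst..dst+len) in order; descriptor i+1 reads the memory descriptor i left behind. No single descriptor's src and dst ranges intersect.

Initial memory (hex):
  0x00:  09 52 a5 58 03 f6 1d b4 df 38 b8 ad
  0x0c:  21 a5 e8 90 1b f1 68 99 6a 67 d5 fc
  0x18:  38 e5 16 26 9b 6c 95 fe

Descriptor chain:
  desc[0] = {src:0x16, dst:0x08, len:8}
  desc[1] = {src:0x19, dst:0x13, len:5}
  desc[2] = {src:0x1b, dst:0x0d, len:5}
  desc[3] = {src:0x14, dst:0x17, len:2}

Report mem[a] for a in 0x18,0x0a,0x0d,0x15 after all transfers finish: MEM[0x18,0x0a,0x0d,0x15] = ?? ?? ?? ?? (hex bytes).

D0: mem[0x08..0x0f] <- [d5 fc 38 e5 16 26 9b 6c]
D1: mem[0x13..0x17] <- [e5 16 26 9b 6c]
D2: mem[0x0d..0x11] <- [26 9b 6c 95 fe]
D3: mem[0x17..0x18] <- [16 26]
query mem[0x18]=0x26, mem[0x0a]=0x38, mem[0x0d]=0x26, mem[0x15]=0x26

MEM[0x18,0x0a,0x0d,0x15] = 26 38 26 26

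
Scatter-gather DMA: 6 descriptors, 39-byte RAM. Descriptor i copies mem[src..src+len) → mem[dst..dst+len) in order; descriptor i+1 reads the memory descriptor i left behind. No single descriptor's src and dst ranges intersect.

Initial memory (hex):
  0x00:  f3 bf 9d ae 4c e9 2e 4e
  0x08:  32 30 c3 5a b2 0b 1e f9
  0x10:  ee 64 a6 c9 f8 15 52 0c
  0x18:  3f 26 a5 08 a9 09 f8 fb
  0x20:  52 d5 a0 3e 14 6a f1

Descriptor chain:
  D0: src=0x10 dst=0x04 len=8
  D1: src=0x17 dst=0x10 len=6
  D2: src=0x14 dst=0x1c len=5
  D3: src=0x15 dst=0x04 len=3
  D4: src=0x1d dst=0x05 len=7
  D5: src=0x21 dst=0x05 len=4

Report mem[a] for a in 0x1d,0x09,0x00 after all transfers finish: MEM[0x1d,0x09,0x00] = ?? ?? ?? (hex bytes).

MEM[0x1d,0x09,0x00] = a9 d5 f3

D0: mem[0x04..0x0b] <- [ee 64 a6 c9 f8 15 52 0c]
D1: mem[0x10..0x15] <- [0c 3f 26 a5 08 a9]
D2: mem[0x1c..0x20] <- [08 a9 52 0c 3f]
D3: mem[0x04..0x06] <- [a9 52 0c]
D4: mem[0x05..0x0b] <- [a9 52 0c 3f d5 a0 3e]
D5: mem[0x05..0x08] <- [d5 a0 3e 14]
query mem[0x1d]=0xa9, mem[0x09]=0xd5, mem[0x00]=0xf3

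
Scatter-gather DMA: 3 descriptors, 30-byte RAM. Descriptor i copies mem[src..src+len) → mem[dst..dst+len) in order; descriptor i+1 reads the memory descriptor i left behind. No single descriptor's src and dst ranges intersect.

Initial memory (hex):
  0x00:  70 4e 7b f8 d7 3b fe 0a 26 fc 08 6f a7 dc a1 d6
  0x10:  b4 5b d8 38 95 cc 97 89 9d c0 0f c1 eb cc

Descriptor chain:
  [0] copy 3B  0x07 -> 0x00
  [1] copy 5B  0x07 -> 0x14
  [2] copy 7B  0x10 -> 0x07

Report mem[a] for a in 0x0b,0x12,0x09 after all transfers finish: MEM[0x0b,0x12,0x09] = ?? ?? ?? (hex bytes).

MEM[0x0b,0x12,0x09] = 0a d8 d8

D0: mem[0x00..0x02] <- [0a 26 fc]
D1: mem[0x14..0x18] <- [0a 26 fc 08 6f]
D2: mem[0x07..0x0d] <- [b4 5b d8 38 0a 26 fc]
query mem[0x0b]=0x0a, mem[0x12]=0xd8, mem[0x09]=0xd8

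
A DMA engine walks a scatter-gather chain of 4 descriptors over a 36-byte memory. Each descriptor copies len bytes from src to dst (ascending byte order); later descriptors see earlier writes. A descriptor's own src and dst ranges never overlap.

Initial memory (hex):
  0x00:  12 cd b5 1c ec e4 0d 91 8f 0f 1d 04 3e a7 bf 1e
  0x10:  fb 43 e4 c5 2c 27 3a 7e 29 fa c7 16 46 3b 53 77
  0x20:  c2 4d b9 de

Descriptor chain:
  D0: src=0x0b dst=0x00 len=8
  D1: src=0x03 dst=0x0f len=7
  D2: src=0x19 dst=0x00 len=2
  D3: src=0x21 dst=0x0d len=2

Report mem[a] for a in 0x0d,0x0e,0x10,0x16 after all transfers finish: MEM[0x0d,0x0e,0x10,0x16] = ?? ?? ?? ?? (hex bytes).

  after D0: wrote 8B at 0x00 = 043ea7bf1efb43e4
  after D1: wrote 7B at 0x0f = bf1efb43e48f0f
  after D2: wrote 2B at 0x00 = fac7
  after D3: wrote 2B at 0x0d = 4db9
query mem[0x0d]=0x4d, mem[0x0e]=0xb9, mem[0x10]=0x1e, mem[0x16]=0x3a

MEM[0x0d,0x0e,0x10,0x16] = 4d b9 1e 3a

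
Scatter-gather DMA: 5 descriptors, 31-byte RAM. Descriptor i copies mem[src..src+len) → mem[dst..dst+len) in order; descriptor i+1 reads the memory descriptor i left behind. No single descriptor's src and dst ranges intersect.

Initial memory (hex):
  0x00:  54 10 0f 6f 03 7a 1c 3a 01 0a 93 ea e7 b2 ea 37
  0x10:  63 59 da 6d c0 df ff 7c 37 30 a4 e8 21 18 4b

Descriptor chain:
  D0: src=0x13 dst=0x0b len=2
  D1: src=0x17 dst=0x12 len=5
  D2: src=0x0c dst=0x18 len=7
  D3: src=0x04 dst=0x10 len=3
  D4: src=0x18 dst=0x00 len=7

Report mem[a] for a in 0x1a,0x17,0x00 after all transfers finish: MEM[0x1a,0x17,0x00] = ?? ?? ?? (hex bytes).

MEM[0x1a,0x17,0x00] = ea 7c c0

D0: mem[0x0b..0x0c] <- [6d c0]
D1: mem[0x12..0x16] <- [7c 37 30 a4 e8]
D2: mem[0x18..0x1e] <- [c0 b2 ea 37 63 59 7c]
D3: mem[0x10..0x12] <- [03 7a 1c]
D4: mem[0x00..0x06] <- [c0 b2 ea 37 63 59 7c]
query mem[0x1a]=0xea, mem[0x17]=0x7c, mem[0x00]=0xc0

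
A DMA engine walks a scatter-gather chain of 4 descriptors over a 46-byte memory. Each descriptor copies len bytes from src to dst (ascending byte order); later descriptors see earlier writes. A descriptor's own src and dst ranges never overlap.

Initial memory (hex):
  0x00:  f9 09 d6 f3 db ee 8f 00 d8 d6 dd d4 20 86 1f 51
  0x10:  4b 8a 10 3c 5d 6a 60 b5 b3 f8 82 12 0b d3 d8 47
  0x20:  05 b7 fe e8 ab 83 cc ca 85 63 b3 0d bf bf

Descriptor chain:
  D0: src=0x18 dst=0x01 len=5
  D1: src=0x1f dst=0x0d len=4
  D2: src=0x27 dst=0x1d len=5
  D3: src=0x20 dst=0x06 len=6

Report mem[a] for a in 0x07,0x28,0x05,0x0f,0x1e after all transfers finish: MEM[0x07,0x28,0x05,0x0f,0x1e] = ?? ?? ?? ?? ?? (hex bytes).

MEM[0x07,0x28,0x05,0x0f,0x1e] = 0d 85 0b b7 85

[0] 0x18->0x01 len=5 : b3 f8 82 12 0b
[1] 0x1f->0x0d len=4 : 47 05 b7 fe
[2] 0x27->0x1d len=5 : ca 85 63 b3 0d
[3] 0x20->0x06 len=6 : b3 0d fe e8 ab 83
query mem[0x07]=0x0d, mem[0x28]=0x85, mem[0x05]=0x0b, mem[0x0f]=0xb7, mem[0x1e]=0x85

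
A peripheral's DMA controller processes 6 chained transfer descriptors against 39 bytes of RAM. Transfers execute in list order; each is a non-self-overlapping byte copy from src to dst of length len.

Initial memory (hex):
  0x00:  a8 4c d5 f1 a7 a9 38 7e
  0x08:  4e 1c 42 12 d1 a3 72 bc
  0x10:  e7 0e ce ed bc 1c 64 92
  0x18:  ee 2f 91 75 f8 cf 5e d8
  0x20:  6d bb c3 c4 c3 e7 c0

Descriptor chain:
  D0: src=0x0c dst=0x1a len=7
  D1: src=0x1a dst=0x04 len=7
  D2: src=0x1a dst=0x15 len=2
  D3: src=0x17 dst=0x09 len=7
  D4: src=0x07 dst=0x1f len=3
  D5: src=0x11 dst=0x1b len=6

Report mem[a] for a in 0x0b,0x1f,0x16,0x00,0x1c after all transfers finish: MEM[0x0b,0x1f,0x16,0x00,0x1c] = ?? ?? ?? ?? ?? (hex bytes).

MEM[0x0b,0x1f,0x16,0x00,0x1c] = 2f d1 a3 a8 ce

  after D0: wrote 7B at 0x1a = d1a372bce70ece
  after D1: wrote 7B at 0x04 = d1a372bce70ece
  after D2: wrote 2B at 0x15 = d1a3
  after D3: wrote 7B at 0x09 = 92ee2fd1a372bc
  after D4: wrote 3B at 0x1f = bce792
  after D5: wrote 6B at 0x1b = 0eceedbcd1a3
query mem[0x0b]=0x2f, mem[0x1f]=0xd1, mem[0x16]=0xa3, mem[0x00]=0xa8, mem[0x1c]=0xce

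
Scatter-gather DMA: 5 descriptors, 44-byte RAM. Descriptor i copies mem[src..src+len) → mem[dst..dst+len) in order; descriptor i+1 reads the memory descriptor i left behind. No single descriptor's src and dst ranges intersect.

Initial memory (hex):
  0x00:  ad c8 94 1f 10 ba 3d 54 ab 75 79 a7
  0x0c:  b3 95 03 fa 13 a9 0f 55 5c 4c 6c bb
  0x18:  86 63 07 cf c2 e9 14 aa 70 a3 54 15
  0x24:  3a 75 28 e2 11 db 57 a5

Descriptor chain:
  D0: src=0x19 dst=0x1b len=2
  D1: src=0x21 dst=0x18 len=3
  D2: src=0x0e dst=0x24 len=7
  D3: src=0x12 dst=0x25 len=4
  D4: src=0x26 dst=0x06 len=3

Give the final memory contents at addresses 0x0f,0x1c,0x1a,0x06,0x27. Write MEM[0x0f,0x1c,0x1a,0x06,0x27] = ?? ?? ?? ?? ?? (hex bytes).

MEM[0x0f,0x1c,0x1a,0x06,0x27] = fa 07 15 55 5c

D0: mem[0x1b..0x1c] <- [63 07]
D1: mem[0x18..0x1a] <- [a3 54 15]
D2: mem[0x24..0x2a] <- [03 fa 13 a9 0f 55 5c]
D3: mem[0x25..0x28] <- [0f 55 5c 4c]
D4: mem[0x06..0x08] <- [55 5c 4c]
query mem[0x0f]=0xfa, mem[0x1c]=0x07, mem[0x1a]=0x15, mem[0x06]=0x55, mem[0x27]=0x5c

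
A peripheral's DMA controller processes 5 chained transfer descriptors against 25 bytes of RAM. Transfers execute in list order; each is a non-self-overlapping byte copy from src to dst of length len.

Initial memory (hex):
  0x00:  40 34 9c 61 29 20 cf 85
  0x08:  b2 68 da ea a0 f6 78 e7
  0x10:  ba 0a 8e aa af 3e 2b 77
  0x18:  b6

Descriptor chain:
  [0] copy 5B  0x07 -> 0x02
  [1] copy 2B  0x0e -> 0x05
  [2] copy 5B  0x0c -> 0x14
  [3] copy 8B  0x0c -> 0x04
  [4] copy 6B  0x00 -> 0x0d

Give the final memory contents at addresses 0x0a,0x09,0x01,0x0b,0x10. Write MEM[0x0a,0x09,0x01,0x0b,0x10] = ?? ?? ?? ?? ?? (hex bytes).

MEM[0x0a,0x09,0x01,0x0b,0x10] = 8e 0a 34 aa b2

  after D0: wrote 5B at 0x02 = 85b268daea
  after D1: wrote 2B at 0x05 = 78e7
  after D2: wrote 5B at 0x14 = a0f678e7ba
  after D3: wrote 8B at 0x04 = a0f678e7ba0a8eaa
  after D4: wrote 6B at 0x0d = 403485b2a0f6
query mem[0x0a]=0x8e, mem[0x09]=0x0a, mem[0x01]=0x34, mem[0x0b]=0xaa, mem[0x10]=0xb2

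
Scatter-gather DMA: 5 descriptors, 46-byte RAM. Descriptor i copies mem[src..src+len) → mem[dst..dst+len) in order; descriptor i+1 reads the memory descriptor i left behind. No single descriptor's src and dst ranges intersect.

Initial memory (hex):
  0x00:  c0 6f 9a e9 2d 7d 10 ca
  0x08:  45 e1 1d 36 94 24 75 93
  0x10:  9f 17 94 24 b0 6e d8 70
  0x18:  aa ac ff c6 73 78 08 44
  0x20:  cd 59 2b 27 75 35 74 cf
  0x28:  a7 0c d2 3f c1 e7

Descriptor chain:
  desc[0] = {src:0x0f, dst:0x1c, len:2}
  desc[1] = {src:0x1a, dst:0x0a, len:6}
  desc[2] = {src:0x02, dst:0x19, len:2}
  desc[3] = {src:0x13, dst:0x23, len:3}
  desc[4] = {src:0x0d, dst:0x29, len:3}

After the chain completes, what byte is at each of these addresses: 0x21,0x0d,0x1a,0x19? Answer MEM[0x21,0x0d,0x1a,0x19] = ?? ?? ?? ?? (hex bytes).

#0 dst[0x1c+2] := {0x93,0x9f}
#1 dst[0x0a+6] := {0xff,0xc6,0x93,0x9f,0x08,0x44}
#2 dst[0x19+2] := {0x9a,0xe9}
#3 dst[0x23+3] := {0x24,0xb0,0x6e}
#4 dst[0x29+3] := {0x9f,0x08,0x44}
query mem[0x21]=0x59, mem[0x0d]=0x9f, mem[0x1a]=0xe9, mem[0x19]=0x9a

MEM[0x21,0x0d,0x1a,0x19] = 59 9f e9 9a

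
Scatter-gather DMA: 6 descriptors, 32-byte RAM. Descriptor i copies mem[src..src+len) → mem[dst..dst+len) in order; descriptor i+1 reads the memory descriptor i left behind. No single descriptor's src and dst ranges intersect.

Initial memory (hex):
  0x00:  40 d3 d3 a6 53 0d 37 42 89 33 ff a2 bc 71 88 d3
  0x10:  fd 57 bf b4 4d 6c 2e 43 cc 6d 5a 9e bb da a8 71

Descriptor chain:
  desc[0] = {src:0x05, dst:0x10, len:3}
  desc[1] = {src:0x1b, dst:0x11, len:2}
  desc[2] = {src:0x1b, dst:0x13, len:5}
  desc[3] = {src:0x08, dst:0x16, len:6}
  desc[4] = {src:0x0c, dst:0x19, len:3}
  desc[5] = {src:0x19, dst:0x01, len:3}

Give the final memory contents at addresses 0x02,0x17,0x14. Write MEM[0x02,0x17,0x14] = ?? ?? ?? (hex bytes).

MEM[0x02,0x17,0x14] = 71 33 bb

[0] 0x05->0x10 len=3 : 0d 37 42
[1] 0x1b->0x11 len=2 : 9e bb
[2] 0x1b->0x13 len=5 : 9e bb da a8 71
[3] 0x08->0x16 len=6 : 89 33 ff a2 bc 71
[4] 0x0c->0x19 len=3 : bc 71 88
[5] 0x19->0x01 len=3 : bc 71 88
query mem[0x02]=0x71, mem[0x17]=0x33, mem[0x14]=0xbb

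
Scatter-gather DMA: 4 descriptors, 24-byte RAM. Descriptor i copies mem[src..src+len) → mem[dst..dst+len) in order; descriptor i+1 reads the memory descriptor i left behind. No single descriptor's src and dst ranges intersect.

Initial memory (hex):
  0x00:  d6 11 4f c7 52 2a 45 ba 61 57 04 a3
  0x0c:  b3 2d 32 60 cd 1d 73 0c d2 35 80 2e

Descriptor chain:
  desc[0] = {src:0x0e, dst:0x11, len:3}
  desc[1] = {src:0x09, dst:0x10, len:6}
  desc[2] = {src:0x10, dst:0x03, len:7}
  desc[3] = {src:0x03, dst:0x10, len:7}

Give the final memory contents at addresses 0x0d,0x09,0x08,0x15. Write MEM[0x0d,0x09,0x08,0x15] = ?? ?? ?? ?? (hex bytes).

MEM[0x0d,0x09,0x08,0x15] = 2d 80 32 32

[0] 0x0e->0x11 len=3 : 32 60 cd
[1] 0x09->0x10 len=6 : 57 04 a3 b3 2d 32
[2] 0x10->0x03 len=7 : 57 04 a3 b3 2d 32 80
[3] 0x03->0x10 len=7 : 57 04 a3 b3 2d 32 80
query mem[0x0d]=0x2d, mem[0x09]=0x80, mem[0x08]=0x32, mem[0x15]=0x32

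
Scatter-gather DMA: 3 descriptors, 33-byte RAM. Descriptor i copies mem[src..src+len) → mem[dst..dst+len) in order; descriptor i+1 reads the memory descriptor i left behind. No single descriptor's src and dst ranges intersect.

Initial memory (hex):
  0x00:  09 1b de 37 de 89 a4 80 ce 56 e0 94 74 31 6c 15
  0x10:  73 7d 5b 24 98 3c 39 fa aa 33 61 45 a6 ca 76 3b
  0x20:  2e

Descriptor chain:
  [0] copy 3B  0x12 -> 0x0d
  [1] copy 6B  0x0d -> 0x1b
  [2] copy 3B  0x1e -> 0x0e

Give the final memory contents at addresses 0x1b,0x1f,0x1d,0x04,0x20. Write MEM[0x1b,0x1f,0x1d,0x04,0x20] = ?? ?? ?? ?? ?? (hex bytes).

MEM[0x1b,0x1f,0x1d,0x04,0x20] = 5b 7d 98 de 5b

  after D0: wrote 3B at 0x0d = 5b2498
  after D1: wrote 6B at 0x1b = 5b2498737d5b
  after D2: wrote 3B at 0x0e = 737d5b
query mem[0x1b]=0x5b, mem[0x1f]=0x7d, mem[0x1d]=0x98, mem[0x04]=0xde, mem[0x20]=0x5b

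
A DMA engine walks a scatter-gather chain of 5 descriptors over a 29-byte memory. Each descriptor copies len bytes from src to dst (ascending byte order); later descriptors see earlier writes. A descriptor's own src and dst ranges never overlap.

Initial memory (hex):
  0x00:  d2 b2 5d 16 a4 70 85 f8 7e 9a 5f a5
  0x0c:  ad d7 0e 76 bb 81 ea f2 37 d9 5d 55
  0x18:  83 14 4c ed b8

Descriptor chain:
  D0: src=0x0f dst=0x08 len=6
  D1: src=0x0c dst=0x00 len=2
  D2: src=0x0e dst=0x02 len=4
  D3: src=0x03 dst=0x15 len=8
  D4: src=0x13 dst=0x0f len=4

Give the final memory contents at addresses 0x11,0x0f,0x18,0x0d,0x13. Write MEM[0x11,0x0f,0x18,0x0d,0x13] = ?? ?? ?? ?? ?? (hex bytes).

  after D0: wrote 6B at 0x08 = 76bb81eaf237
  after D1: wrote 2B at 0x00 = f237
  after D2: wrote 4B at 0x02 = 0e76bb81
  after D3: wrote 8B at 0x15 = 76bb8185f876bb81
  after D4: wrote 4B at 0x0f = f23776bb
query mem[0x11]=0x76, mem[0x0f]=0xf2, mem[0x18]=0x85, mem[0x0d]=0x37, mem[0x13]=0xf2

MEM[0x11,0x0f,0x18,0x0d,0x13] = 76 f2 85 37 f2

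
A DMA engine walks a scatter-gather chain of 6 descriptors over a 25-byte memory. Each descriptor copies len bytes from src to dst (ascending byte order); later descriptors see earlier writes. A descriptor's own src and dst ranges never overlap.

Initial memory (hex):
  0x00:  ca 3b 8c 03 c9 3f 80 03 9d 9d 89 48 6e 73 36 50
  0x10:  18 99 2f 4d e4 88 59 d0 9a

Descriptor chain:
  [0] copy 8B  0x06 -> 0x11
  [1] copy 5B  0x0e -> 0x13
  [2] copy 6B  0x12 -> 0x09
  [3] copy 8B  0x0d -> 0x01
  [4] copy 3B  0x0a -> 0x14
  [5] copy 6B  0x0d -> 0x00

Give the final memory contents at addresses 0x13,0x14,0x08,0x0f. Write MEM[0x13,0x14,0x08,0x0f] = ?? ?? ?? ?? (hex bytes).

MEM[0x13,0x14,0x08,0x0f] = 36 36 50 50

[0] 0x06->0x11 len=8 : 80 03 9d 9d 89 48 6e 73
[1] 0x0e->0x13 len=5 : 36 50 18 80 03
[2] 0x12->0x09 len=6 : 03 36 50 18 80 03
[3] 0x0d->0x01 len=8 : 80 03 50 18 80 03 36 50
[4] 0x0a->0x14 len=3 : 36 50 18
[5] 0x0d->0x00 len=6 : 80 03 50 18 80 03
query mem[0x13]=0x36, mem[0x14]=0x36, mem[0x08]=0x50, mem[0x0f]=0x50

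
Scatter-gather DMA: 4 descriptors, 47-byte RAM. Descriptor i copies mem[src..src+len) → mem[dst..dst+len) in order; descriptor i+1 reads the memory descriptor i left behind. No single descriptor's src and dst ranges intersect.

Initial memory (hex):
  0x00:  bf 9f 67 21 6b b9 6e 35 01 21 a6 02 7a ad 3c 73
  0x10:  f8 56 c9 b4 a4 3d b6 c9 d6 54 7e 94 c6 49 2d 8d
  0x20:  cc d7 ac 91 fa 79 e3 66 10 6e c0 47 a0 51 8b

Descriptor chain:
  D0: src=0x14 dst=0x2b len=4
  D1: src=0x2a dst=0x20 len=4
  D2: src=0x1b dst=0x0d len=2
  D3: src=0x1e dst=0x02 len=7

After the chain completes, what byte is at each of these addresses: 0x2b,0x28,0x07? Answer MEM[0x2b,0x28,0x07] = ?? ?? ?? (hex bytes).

MEM[0x2b,0x28,0x07] = a4 10 b6

[0] 0x14->0x2b len=4 : a4 3d b6 c9
[1] 0x2a->0x20 len=4 : c0 a4 3d b6
[2] 0x1b->0x0d len=2 : 94 c6
[3] 0x1e->0x02 len=7 : 2d 8d c0 a4 3d b6 fa
query mem[0x2b]=0xa4, mem[0x28]=0x10, mem[0x07]=0xb6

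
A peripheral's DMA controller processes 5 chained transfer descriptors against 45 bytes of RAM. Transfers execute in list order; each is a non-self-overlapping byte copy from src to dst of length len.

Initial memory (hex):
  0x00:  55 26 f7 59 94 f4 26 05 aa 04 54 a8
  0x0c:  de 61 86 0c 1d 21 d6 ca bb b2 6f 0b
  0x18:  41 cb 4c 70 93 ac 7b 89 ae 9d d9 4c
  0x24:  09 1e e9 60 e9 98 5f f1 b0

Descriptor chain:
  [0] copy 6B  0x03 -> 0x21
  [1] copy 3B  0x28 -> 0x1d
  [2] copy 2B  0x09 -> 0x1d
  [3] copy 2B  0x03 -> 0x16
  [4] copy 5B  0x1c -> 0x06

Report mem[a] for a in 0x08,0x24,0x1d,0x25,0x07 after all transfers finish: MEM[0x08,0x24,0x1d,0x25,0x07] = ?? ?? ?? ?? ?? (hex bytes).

D0: mem[0x21..0x26] <- [59 94 f4 26 05 aa]
D1: mem[0x1d..0x1f] <- [e9 98 5f]
D2: mem[0x1d..0x1e] <- [04 54]
D3: mem[0x16..0x17] <- [59 94]
D4: mem[0x06..0x0a] <- [93 04 54 5f ae]
query mem[0x08]=0x54, mem[0x24]=0x26, mem[0x1d]=0x04, mem[0x25]=0x05, mem[0x07]=0x04

MEM[0x08,0x24,0x1d,0x25,0x07] = 54 26 04 05 04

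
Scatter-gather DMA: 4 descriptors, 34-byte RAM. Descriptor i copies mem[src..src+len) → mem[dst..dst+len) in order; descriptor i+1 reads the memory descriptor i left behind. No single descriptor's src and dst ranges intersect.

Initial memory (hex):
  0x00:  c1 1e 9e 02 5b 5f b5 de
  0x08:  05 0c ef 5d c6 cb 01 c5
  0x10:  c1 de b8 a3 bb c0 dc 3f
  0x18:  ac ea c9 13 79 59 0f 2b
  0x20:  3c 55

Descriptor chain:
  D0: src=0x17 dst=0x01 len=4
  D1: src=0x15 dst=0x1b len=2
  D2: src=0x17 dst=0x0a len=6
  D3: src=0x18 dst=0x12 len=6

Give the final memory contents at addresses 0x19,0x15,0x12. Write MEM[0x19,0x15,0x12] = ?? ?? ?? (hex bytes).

MEM[0x19,0x15,0x12] = ea c0 ac

  after D0: wrote 4B at 0x01 = 3faceac9
  after D1: wrote 2B at 0x1b = c0dc
  after D2: wrote 6B at 0x0a = 3faceac9c0dc
  after D3: wrote 6B at 0x12 = aceac9c0dc59
query mem[0x19]=0xea, mem[0x15]=0xc0, mem[0x12]=0xac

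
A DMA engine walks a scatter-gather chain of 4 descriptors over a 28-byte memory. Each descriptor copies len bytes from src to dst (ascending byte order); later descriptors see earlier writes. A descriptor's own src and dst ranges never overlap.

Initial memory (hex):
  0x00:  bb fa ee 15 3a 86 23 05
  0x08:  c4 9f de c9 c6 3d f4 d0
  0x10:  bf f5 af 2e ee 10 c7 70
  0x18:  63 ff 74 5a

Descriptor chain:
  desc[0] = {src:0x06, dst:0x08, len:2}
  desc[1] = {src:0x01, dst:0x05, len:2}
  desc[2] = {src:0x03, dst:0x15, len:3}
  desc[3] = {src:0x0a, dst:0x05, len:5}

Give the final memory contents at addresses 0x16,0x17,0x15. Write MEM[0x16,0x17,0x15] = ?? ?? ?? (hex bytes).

MEM[0x16,0x17,0x15] = 3a fa 15

D0: mem[0x08..0x09] <- [23 05]
D1: mem[0x05..0x06] <- [fa ee]
D2: mem[0x15..0x17] <- [15 3a fa]
D3: mem[0x05..0x09] <- [de c9 c6 3d f4]
query mem[0x16]=0x3a, mem[0x17]=0xfa, mem[0x15]=0x15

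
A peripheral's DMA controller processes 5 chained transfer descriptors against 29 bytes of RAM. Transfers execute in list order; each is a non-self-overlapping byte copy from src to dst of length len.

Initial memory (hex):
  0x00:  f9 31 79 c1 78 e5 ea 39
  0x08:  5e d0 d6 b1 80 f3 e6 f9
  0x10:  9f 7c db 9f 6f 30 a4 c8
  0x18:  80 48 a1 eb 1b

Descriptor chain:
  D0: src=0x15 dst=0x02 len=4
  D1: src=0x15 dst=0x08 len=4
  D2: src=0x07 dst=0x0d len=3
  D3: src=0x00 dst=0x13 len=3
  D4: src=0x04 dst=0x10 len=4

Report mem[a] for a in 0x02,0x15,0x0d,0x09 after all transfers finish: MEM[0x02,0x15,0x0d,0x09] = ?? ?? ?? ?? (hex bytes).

#0 dst[0x02+4] := {0x30,0xa4,0xc8,0x80}
#1 dst[0x08+4] := {0x30,0xa4,0xc8,0x80}
#2 dst[0x0d+3] := {0x39,0x30,0xa4}
#3 dst[0x13+3] := {0xf9,0x31,0x30}
#4 dst[0x10+4] := {0xc8,0x80,0xea,0x39}
query mem[0x02]=0x30, mem[0x15]=0x30, mem[0x0d]=0x39, mem[0x09]=0xa4

MEM[0x02,0x15,0x0d,0x09] = 30 30 39 a4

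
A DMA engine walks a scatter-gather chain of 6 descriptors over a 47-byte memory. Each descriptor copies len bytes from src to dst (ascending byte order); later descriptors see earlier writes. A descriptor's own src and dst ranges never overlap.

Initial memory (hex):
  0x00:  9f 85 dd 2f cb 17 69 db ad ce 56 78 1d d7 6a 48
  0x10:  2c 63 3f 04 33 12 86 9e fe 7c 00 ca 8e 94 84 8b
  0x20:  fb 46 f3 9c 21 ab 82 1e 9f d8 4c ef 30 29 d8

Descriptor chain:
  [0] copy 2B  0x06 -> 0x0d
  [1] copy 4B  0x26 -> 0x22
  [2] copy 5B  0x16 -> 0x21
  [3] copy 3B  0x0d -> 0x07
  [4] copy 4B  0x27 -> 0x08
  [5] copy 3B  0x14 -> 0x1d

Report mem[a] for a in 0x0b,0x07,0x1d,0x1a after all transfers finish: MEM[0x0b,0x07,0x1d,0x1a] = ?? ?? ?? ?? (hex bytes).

MEM[0x0b,0x07,0x1d,0x1a] = 4c 69 33 00

  after D0: wrote 2B at 0x0d = 69db
  after D1: wrote 4B at 0x22 = 821e9fd8
  after D2: wrote 5B at 0x21 = 869efe7c00
  after D3: wrote 3B at 0x07 = 69db48
  after D4: wrote 4B at 0x08 = 1e9fd84c
  after D5: wrote 3B at 0x1d = 331286
query mem[0x0b]=0x4c, mem[0x07]=0x69, mem[0x1d]=0x33, mem[0x1a]=0x00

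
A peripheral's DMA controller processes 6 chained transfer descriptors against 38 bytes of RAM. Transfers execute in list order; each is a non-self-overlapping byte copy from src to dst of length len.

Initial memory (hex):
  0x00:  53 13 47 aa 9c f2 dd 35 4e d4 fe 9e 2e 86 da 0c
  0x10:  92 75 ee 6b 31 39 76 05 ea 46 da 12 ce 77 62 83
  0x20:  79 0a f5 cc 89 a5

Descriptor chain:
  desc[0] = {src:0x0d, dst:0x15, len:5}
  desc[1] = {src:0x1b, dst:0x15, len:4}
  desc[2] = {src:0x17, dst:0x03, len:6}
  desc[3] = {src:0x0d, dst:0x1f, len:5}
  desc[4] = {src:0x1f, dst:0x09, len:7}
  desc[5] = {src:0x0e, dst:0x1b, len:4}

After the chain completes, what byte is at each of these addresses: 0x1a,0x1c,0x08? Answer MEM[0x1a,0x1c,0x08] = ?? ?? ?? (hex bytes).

MEM[0x1a,0x1c,0x08] = da a5 ce

D0: mem[0x15..0x19] <- [86 da 0c 92 75]
D1: mem[0x15..0x18] <- [12 ce 77 62]
D2: mem[0x03..0x08] <- [77 62 75 da 12 ce]
D3: mem[0x1f..0x23] <- [86 da 0c 92 75]
D4: mem[0x09..0x0f] <- [86 da 0c 92 75 89 a5]
D5: mem[0x1b..0x1e] <- [89 a5 92 75]
query mem[0x1a]=0xda, mem[0x1c]=0xa5, mem[0x08]=0xce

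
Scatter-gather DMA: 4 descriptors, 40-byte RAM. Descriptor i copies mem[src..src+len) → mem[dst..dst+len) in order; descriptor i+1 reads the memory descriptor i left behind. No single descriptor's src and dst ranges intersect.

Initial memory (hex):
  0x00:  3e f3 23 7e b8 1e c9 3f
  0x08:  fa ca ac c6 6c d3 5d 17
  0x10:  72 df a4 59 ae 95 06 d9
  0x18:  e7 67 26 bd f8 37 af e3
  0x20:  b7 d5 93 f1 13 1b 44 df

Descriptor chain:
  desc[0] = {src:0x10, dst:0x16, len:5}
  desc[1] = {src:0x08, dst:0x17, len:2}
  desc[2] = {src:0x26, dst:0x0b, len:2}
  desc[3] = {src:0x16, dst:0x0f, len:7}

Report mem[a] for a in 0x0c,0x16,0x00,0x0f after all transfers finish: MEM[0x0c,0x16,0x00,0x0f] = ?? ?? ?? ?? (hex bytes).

D0: mem[0x16..0x1a] <- [72 df a4 59 ae]
D1: mem[0x17..0x18] <- [fa ca]
D2: mem[0x0b..0x0c] <- [44 df]
D3: mem[0x0f..0x15] <- [72 fa ca 59 ae bd f8]
query mem[0x0c]=0xdf, mem[0x16]=0x72, mem[0x00]=0x3e, mem[0x0f]=0x72

MEM[0x0c,0x16,0x00,0x0f] = df 72 3e 72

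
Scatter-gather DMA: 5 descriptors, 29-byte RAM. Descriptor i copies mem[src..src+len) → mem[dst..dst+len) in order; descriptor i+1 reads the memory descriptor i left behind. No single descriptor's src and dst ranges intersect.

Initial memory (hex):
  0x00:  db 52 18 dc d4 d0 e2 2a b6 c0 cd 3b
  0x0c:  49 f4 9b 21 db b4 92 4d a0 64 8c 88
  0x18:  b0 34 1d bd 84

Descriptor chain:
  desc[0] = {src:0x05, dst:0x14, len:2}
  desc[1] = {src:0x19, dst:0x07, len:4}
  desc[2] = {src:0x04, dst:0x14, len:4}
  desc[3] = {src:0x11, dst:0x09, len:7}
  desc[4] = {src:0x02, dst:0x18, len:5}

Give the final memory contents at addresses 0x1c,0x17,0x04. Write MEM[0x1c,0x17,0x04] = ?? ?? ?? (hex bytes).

MEM[0x1c,0x17,0x04] = e2 34 d4

[0] 0x05->0x14 len=2 : d0 e2
[1] 0x19->0x07 len=4 : 34 1d bd 84
[2] 0x04->0x14 len=4 : d4 d0 e2 34
[3] 0x11->0x09 len=7 : b4 92 4d d4 d0 e2 34
[4] 0x02->0x18 len=5 : 18 dc d4 d0 e2
query mem[0x1c]=0xe2, mem[0x17]=0x34, mem[0x04]=0xd4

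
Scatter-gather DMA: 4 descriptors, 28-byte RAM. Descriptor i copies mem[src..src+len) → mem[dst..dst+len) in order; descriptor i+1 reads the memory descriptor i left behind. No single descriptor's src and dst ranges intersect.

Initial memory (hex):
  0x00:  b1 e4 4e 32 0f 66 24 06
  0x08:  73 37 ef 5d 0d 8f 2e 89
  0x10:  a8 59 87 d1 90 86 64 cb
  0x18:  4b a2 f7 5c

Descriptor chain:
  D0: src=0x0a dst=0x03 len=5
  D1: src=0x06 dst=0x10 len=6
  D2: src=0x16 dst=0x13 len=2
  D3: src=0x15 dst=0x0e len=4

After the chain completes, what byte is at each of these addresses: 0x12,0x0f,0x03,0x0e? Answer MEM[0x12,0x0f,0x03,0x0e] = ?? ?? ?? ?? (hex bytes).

[0] 0x0a->0x03 len=5 : ef 5d 0d 8f 2e
[1] 0x06->0x10 len=6 : 8f 2e 73 37 ef 5d
[2] 0x16->0x13 len=2 : 64 cb
[3] 0x15->0x0e len=4 : 5d 64 cb 4b
query mem[0x12]=0x73, mem[0x0f]=0x64, mem[0x03]=0xef, mem[0x0e]=0x5d

MEM[0x12,0x0f,0x03,0x0e] = 73 64 ef 5d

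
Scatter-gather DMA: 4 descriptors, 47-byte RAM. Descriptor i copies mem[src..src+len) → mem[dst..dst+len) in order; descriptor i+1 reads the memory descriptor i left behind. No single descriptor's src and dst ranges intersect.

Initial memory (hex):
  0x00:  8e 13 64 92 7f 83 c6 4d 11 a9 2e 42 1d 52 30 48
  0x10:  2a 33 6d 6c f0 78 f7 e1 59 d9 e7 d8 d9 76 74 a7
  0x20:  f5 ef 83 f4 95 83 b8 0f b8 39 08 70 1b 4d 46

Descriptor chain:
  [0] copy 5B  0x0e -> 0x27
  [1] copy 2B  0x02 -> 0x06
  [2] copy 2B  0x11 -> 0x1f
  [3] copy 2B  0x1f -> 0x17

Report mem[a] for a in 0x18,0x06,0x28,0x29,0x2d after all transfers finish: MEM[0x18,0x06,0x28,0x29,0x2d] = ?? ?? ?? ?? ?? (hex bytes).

MEM[0x18,0x06,0x28,0x29,0x2d] = 6d 64 48 2a 4d

[0] 0x0e->0x27 len=5 : 30 48 2a 33 6d
[1] 0x02->0x06 len=2 : 64 92
[2] 0x11->0x1f len=2 : 33 6d
[3] 0x1f->0x17 len=2 : 33 6d
query mem[0x18]=0x6d, mem[0x06]=0x64, mem[0x28]=0x48, mem[0x29]=0x2a, mem[0x2d]=0x4d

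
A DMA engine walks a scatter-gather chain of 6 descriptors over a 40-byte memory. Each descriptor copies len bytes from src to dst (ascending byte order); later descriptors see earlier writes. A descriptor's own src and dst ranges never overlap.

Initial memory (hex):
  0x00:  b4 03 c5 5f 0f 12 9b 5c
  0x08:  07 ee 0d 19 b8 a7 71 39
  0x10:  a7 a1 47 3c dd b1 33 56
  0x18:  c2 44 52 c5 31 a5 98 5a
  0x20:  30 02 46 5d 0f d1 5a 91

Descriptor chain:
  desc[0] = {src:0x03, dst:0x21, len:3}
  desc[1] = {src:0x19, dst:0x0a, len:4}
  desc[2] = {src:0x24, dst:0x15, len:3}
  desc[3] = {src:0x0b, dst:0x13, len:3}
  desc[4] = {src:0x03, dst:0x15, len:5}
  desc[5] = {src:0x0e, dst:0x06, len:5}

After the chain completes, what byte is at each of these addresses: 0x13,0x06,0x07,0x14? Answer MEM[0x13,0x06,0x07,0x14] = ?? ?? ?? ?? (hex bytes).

[0] 0x03->0x21 len=3 : 5f 0f 12
[1] 0x19->0x0a len=4 : 44 52 c5 31
[2] 0x24->0x15 len=3 : 0f d1 5a
[3] 0x0b->0x13 len=3 : 52 c5 31
[4] 0x03->0x15 len=5 : 5f 0f 12 9b 5c
[5] 0x0e->0x06 len=5 : 71 39 a7 a1 47
query mem[0x13]=0x52, mem[0x06]=0x71, mem[0x07]=0x39, mem[0x14]=0xc5

MEM[0x13,0x06,0x07,0x14] = 52 71 39 c5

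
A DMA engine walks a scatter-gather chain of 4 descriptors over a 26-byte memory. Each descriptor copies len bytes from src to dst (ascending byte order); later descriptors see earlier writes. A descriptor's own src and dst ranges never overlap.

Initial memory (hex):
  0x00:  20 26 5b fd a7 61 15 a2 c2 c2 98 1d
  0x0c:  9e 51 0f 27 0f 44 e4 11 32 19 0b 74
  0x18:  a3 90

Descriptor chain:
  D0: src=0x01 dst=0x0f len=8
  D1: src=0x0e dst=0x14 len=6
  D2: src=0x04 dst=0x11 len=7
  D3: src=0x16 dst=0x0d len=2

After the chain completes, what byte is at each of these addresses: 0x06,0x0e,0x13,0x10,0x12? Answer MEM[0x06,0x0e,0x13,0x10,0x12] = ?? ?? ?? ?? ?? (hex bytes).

#0 dst[0x0f+8] := {0x26,0x5b,0xfd,0xa7,0x61,0x15,0xa2,0xc2}
#1 dst[0x14+6] := {0x0f,0x26,0x5b,0xfd,0xa7,0x61}
#2 dst[0x11+7] := {0xa7,0x61,0x15,0xa2,0xc2,0xc2,0x98}
#3 dst[0x0d+2] := {0xc2,0x98}
query mem[0x06]=0x15, mem[0x0e]=0x98, mem[0x13]=0x15, mem[0x10]=0x5b, mem[0x12]=0x61

MEM[0x06,0x0e,0x13,0x10,0x12] = 15 98 15 5b 61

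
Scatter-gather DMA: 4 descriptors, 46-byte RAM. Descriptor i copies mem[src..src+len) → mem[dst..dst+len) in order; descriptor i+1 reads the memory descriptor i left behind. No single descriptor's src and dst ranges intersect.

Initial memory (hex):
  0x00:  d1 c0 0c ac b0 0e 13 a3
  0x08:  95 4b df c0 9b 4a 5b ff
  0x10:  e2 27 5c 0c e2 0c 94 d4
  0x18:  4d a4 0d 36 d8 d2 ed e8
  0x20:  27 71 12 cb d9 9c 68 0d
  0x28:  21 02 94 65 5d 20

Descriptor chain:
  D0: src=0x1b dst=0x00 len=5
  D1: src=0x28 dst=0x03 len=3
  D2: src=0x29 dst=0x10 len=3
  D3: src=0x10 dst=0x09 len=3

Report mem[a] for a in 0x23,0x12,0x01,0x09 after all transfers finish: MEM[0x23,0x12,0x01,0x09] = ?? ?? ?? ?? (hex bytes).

D0: mem[0x00..0x04] <- [36 d8 d2 ed e8]
D1: mem[0x03..0x05] <- [21 02 94]
D2: mem[0x10..0x12] <- [02 94 65]
D3: mem[0x09..0x0b] <- [02 94 65]
query mem[0x23]=0xcb, mem[0x12]=0x65, mem[0x01]=0xd8, mem[0x09]=0x02

MEM[0x23,0x12,0x01,0x09] = cb 65 d8 02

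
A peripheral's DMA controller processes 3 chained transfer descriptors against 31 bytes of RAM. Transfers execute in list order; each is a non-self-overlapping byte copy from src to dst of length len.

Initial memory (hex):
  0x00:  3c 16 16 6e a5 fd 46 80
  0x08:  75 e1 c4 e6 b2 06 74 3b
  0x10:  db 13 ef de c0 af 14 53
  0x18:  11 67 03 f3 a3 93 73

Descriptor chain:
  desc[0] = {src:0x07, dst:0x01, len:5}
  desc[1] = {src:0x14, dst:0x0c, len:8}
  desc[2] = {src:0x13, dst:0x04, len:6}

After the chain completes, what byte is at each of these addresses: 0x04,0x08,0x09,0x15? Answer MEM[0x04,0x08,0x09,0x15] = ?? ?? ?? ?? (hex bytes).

#0 dst[0x01+5] := {0x80,0x75,0xe1,0xc4,0xe6}
#1 dst[0x0c+8] := {0xc0,0xaf,0x14,0x53,0x11,0x67,0x03,0xf3}
#2 dst[0x04+6] := {0xf3,0xc0,0xaf,0x14,0x53,0x11}
query mem[0x04]=0xf3, mem[0x08]=0x53, mem[0x09]=0x11, mem[0x15]=0xaf

MEM[0x04,0x08,0x09,0x15] = f3 53 11 af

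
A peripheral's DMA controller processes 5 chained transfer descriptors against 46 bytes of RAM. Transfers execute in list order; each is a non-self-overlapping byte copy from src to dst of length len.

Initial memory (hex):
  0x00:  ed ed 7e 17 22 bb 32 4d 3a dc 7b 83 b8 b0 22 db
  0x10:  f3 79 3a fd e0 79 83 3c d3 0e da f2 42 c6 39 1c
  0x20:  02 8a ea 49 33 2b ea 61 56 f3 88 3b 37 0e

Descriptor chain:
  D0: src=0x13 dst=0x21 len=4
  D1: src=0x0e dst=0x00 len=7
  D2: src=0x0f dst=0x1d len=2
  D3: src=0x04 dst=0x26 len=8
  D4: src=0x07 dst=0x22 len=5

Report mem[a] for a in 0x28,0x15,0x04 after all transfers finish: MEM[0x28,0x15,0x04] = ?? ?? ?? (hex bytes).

MEM[0x28,0x15,0x04] = e0 79 3a

  after D0: wrote 4B at 0x21 = fde07983
  after D1: wrote 7B at 0x00 = 22dbf3793afde0
  after D2: wrote 2B at 0x1d = dbf3
  after D3: wrote 8B at 0x26 = 3afde04d3adc7b83
  after D4: wrote 5B at 0x22 = 4d3adc7b83
query mem[0x28]=0xe0, mem[0x15]=0x79, mem[0x04]=0x3a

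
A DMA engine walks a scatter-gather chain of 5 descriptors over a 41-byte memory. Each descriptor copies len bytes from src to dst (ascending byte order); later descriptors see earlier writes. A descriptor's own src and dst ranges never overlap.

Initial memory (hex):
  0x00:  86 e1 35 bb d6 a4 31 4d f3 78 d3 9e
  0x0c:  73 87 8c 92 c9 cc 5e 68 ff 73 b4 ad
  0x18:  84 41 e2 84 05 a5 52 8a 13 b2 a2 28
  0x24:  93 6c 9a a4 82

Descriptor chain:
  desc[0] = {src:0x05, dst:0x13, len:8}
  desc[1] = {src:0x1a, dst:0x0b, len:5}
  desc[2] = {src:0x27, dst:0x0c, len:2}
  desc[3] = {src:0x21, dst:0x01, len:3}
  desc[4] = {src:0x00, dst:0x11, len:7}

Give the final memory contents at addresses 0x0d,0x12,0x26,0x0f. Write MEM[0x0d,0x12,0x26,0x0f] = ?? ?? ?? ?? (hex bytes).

MEM[0x0d,0x12,0x26,0x0f] = 82 b2 9a 52

  after D0: wrote 8B at 0x13 = a4314df378d39e73
  after D1: wrote 5B at 0x0b = 738405a552
  after D2: wrote 2B at 0x0c = a482
  after D3: wrote 3B at 0x01 = b2a228
  after D4: wrote 7B at 0x11 = 86b2a228d6a431
query mem[0x0d]=0x82, mem[0x12]=0xb2, mem[0x26]=0x9a, mem[0x0f]=0x52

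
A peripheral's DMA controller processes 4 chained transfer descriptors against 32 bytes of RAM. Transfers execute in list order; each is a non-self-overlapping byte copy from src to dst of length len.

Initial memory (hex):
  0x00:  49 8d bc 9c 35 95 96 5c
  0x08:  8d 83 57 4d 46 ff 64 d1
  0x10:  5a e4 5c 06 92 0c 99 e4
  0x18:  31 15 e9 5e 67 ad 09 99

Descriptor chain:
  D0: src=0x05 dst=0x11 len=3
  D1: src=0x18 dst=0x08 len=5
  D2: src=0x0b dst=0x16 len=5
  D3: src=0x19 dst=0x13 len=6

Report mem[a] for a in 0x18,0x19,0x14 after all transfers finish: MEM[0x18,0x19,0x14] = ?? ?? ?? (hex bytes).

D0: mem[0x11..0x13] <- [95 96 5c]
D1: mem[0x08..0x0c] <- [31 15 e9 5e 67]
D2: mem[0x16..0x1a] <- [5e 67 ff 64 d1]
D3: mem[0x13..0x18] <- [64 d1 5e 67 ad 09]
query mem[0x18]=0x09, mem[0x19]=0x64, mem[0x14]=0xd1

MEM[0x18,0x19,0x14] = 09 64 d1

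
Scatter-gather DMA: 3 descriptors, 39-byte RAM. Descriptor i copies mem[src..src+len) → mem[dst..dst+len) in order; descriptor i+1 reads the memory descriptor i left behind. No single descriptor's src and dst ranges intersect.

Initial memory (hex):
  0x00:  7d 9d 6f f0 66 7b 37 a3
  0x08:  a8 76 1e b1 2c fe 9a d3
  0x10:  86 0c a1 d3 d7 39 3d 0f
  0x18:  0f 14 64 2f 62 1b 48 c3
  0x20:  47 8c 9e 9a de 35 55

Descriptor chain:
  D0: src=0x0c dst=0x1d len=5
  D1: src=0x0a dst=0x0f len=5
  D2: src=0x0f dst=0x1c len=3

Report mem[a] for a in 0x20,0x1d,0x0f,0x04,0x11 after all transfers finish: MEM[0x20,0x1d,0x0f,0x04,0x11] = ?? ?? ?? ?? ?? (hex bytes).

MEM[0x20,0x1d,0x0f,0x04,0x11] = d3 b1 1e 66 2c

[0] 0x0c->0x1d len=5 : 2c fe 9a d3 86
[1] 0x0a->0x0f len=5 : 1e b1 2c fe 9a
[2] 0x0f->0x1c len=3 : 1e b1 2c
query mem[0x20]=0xd3, mem[0x1d]=0xb1, mem[0x0f]=0x1e, mem[0x04]=0x66, mem[0x11]=0x2c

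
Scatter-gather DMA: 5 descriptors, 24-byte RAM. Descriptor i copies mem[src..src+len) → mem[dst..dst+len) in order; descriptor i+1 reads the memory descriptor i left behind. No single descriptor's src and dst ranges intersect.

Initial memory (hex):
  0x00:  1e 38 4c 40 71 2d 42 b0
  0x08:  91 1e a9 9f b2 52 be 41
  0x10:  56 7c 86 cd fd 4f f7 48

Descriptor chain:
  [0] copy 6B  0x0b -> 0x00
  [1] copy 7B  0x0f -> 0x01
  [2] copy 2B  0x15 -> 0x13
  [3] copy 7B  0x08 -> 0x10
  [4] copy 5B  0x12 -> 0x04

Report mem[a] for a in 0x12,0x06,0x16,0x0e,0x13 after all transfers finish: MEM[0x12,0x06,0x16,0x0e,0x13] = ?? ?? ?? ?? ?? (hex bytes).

[0] 0x0b->0x00 len=6 : 9f b2 52 be 41 56
[1] 0x0f->0x01 len=7 : 41 56 7c 86 cd fd 4f
[2] 0x15->0x13 len=2 : 4f f7
[3] 0x08->0x10 len=7 : 91 1e a9 9f b2 52 be
[4] 0x12->0x04 len=5 : a9 9f b2 52 be
query mem[0x12]=0xa9, mem[0x06]=0xb2, mem[0x16]=0xbe, mem[0x0e]=0xbe, mem[0x13]=0x9f

MEM[0x12,0x06,0x16,0x0e,0x13] = a9 b2 be be 9f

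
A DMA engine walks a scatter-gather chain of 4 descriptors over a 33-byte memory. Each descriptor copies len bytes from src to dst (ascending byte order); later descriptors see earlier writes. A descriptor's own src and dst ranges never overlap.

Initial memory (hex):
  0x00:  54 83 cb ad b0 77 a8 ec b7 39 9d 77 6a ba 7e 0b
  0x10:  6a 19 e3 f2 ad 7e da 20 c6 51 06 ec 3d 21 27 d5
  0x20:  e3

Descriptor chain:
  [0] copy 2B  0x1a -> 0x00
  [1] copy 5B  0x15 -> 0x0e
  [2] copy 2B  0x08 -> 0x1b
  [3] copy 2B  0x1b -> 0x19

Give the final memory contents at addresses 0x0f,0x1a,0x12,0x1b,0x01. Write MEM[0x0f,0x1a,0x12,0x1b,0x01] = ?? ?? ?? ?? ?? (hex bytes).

MEM[0x0f,0x1a,0x12,0x1b,0x01] = da 39 51 b7 ec

[0] 0x1a->0x00 len=2 : 06 ec
[1] 0x15->0x0e len=5 : 7e da 20 c6 51
[2] 0x08->0x1b len=2 : b7 39
[3] 0x1b->0x19 len=2 : b7 39
query mem[0x0f]=0xda, mem[0x1a]=0x39, mem[0x12]=0x51, mem[0x1b]=0xb7, mem[0x01]=0xec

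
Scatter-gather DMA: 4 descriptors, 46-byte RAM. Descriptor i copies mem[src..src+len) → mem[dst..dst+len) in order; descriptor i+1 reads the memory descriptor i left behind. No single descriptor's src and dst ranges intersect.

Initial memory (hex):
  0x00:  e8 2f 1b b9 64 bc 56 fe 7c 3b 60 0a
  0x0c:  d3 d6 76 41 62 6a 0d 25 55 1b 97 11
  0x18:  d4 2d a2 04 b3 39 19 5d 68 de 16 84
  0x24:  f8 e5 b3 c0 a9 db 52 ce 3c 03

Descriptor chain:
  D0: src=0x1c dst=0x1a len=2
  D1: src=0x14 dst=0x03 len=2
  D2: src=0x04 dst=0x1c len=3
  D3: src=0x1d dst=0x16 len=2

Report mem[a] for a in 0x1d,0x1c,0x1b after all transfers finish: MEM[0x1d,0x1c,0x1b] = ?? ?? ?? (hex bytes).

[0] 0x1c->0x1a len=2 : b3 39
[1] 0x14->0x03 len=2 : 55 1b
[2] 0x04->0x1c len=3 : 1b bc 56
[3] 0x1d->0x16 len=2 : bc 56
query mem[0x1d]=0xbc, mem[0x1c]=0x1b, mem[0x1b]=0x39

MEM[0x1d,0x1c,0x1b] = bc 1b 39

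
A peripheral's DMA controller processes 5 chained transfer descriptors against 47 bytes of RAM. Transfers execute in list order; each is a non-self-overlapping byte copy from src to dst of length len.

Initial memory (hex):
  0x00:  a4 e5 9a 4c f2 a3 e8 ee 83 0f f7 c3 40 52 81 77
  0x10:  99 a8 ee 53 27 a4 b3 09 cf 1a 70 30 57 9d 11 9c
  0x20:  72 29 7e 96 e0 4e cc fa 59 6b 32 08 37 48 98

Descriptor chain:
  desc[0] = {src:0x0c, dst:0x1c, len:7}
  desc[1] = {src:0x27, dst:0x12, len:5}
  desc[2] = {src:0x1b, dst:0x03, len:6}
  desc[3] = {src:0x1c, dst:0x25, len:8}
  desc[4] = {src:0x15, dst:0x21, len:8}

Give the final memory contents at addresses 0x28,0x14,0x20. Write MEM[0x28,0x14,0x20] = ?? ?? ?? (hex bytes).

MEM[0x28,0x14,0x20] = 40 6b 99

  after D0: wrote 7B at 0x1c = 4052817799a8ee
  after D1: wrote 5B at 0x12 = fa596b3208
  after D2: wrote 6B at 0x03 = 304052817799
  after D3: wrote 8B at 0x25 = 4052817799a8ee96
  after D4: wrote 8B at 0x21 = 320809cf1a703040
query mem[0x28]=0x40, mem[0x14]=0x6b, mem[0x20]=0x99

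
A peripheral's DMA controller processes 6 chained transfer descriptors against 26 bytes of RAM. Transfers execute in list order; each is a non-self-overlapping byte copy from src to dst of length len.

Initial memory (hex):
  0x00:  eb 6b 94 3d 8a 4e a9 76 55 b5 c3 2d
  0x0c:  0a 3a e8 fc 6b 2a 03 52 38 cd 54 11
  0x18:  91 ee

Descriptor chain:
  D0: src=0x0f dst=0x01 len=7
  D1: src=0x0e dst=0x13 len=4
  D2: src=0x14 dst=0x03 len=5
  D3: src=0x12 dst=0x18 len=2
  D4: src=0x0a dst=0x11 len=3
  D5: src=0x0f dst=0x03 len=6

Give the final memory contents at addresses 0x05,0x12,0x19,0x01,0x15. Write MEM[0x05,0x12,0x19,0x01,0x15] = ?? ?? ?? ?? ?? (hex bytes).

MEM[0x05,0x12,0x19,0x01,0x15] = c3 2d e8 fc 6b

D0: mem[0x01..0x07] <- [fc 6b 2a 03 52 38 cd]
D1: mem[0x13..0x16] <- [e8 fc 6b 2a]
D2: mem[0x03..0x07] <- [fc 6b 2a 11 91]
D3: mem[0x18..0x19] <- [03 e8]
D4: mem[0x11..0x13] <- [c3 2d 0a]
D5: mem[0x03..0x08] <- [fc 6b c3 2d 0a fc]
query mem[0x05]=0xc3, mem[0x12]=0x2d, mem[0x19]=0xe8, mem[0x01]=0xfc, mem[0x15]=0x6b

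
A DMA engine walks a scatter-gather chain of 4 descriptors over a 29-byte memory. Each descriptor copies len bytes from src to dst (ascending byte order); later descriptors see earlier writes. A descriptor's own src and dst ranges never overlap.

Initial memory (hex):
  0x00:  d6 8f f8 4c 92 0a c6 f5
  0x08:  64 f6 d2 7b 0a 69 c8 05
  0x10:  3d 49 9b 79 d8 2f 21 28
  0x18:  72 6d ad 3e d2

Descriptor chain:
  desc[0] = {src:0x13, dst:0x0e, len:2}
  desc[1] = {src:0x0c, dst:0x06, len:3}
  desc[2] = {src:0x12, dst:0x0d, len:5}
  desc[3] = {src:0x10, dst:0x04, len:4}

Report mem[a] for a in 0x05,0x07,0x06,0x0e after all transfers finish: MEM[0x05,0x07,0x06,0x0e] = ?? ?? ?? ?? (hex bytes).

  after D0: wrote 2B at 0x0e = 79d8
  after D1: wrote 3B at 0x06 = 0a6979
  after D2: wrote 5B at 0x0d = 9b79d82f21
  after D3: wrote 4B at 0x04 = 2f219b79
query mem[0x05]=0x21, mem[0x07]=0x79, mem[0x06]=0x9b, mem[0x0e]=0x79

MEM[0x05,0x07,0x06,0x0e] = 21 79 9b 79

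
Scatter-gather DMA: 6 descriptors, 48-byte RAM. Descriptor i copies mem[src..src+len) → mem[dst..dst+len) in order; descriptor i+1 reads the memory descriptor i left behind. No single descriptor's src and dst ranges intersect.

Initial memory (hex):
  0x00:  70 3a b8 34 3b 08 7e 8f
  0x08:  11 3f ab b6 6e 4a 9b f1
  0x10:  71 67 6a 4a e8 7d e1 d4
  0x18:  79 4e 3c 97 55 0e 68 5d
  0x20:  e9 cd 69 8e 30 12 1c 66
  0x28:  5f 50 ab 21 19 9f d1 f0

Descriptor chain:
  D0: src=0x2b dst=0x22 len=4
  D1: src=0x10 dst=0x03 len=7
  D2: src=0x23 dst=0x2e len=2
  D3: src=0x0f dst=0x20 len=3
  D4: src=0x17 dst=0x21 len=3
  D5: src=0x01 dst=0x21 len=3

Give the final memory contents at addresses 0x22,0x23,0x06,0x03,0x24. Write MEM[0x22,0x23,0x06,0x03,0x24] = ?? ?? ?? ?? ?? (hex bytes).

MEM[0x22,0x23,0x06,0x03,0x24] = b8 71 4a 71 9f

  after D0: wrote 4B at 0x22 = 21199fd1
  after D1: wrote 7B at 0x03 = 71676a4ae87de1
  after D2: wrote 2B at 0x2e = 199f
  after D3: wrote 3B at 0x20 = f17167
  after D4: wrote 3B at 0x21 = d4794e
  after D5: wrote 3B at 0x21 = 3ab871
query mem[0x22]=0xb8, mem[0x23]=0x71, mem[0x06]=0x4a, mem[0x03]=0x71, mem[0x24]=0x9f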